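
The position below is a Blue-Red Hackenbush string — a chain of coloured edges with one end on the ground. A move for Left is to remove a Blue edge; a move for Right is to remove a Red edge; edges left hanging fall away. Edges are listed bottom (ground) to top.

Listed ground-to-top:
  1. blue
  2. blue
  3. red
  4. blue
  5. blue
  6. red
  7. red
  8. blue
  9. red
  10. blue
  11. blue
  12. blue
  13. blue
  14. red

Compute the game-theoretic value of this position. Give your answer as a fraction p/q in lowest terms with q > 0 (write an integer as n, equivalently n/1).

1 of 14 · b · max L 0 · min R +∞ ⇒ 1
2 of 14 · bb · max L 1 · min R +∞ ⇒ 2
3 of 14 · bbr · max L 1 · min R 2 ⇒ 3/2
4 of 14 · bbrb · max L 3/2 · min R 2 ⇒ 7/4
5 of 14 · bbrbb · max L 7/4 · min R 2 ⇒ 15/8
6 of 14 · bbrbbr · max L 7/4 · min R 15/8 ⇒ 29/16
7 of 14 · bbrbbrr · max L 7/4 · min R 29/16 ⇒ 57/32
8 of 14 · bbrbbrrb · max L 57/32 · min R 29/16 ⇒ 115/64
9 of 14 · bbrbbrrbr · max L 57/32 · min R 115/64 ⇒ 229/128
10 of 14 · bbrbbrrbrb · max L 229/128 · min R 115/64 ⇒ 459/256
11 of 14 · bbrbbrrbrbb · max L 459/256 · min R 115/64 ⇒ 919/512
12 of 14 · bbrbbrrbrbbb · max L 919/512 · min R 115/64 ⇒ 1839/1024
13 of 14 · bbrbbrrbrbbbb · max L 1839/1024 · min R 115/64 ⇒ 3679/2048
14 of 14 · bbrbbrrbrbbbbr · max L 1839/1024 · min R 3679/2048 ⇒ 7357/4096

7357/4096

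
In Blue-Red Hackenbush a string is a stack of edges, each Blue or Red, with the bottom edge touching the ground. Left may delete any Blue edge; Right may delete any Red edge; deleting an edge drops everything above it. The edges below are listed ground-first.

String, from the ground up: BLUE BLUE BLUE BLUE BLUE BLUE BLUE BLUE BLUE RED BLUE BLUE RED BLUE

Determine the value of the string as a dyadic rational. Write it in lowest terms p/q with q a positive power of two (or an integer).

283/32

1 of 14 · B · max L 0 · min R +∞ — 1
2 of 14 · BB · max L 1 · min R +∞ — 2
3 of 14 · BBB · max L 2 · min R +∞ — 3
4 of 14 · BBBB · max L 3 · min R +∞ — 4
5 of 14 · BBBBB · max L 4 · min R +∞ — 5
6 of 14 · BBBBBB · max L 5 · min R +∞ — 6
7 of 14 · BBBBBBB · max L 6 · min R +∞ — 7
8 of 14 · BBBBBBBB · max L 7 · min R +∞ — 8
9 of 14 · BBBBBBBBB · max L 8 · min R +∞ — 9
10 of 14 · BBBBBBBBBR · max L 8 · min R 9 — 17/2
11 of 14 · BBBBBBBBBRB · max L 17/2 · min R 9 — 35/4
12 of 14 · BBBBBBBBBRBB · max L 35/4 · min R 9 — 71/8
13 of 14 · BBBBBBBBBRBBR · max L 35/4 · min R 71/8 — 141/16
14 of 14 · BBBBBBBBBRBBRB · max L 141/16 · min R 71/8 — 283/32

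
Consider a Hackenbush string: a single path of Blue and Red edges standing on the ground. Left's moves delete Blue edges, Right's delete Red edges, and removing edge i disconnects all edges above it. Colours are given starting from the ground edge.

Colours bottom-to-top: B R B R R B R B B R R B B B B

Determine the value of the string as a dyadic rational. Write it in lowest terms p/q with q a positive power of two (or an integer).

9631/16384

step 1: add B to get B; options L={ 0 } R={ (no moves) } so 1
step 2: add R to get BR; options L={ 0 } R={ 1 } so 1/2
step 3: add B to get BRB; options L={ 0, 1/2 } R={ 1 } so 3/4
step 4: add R to get BRBR; options L={ 0, 1/2 } R={ 3/4, 1 } so 5/8
step 5: add R to get BRBRR; options L={ 0, 1/2 } R={ 5/8, 3/4, 1 } so 9/16
step 6: add B to get BRBRRB; options L={ 0, 1/2, 9/16 } R={ 5/8, 3/4, 1 } so 19/32
step 7: add R to get BRBRRBR; options L={ 0, 1/2, 9/16 } R={ 19/32, 5/8, 3/4, 1 } so 37/64
step 8: add B to get BRBRRBRB; options L={ 0, 1/2, 9/16, 37/64 } R={ 19/32, 5/8, 3/4, 1 } so 75/128
step 9: add B to get BRBRRBRBB; options L={ 0, 1/2, 9/16, 37/64, 75/128 } R={ 19/32, 5/8, 3/4, 1 } so 151/256
step 10: add R to get BRBRRBRBBR; options L={ 0, 1/2, 9/16, 37/64, 75/128 } R={ 151/256, 19/32, 5/8, 3/4, 1 } so 301/512
step 11: add R to get BRBRRBRBBRR; options L={ 0, 1/2, 9/16, 37/64, 75/128 } R={ 301/512, 151/256, 19/32, 5/8, 3/4, 1 } so 601/1024
step 12: add B to get BRBRRBRBBRRB; options L={ 0, 1/2, 9/16, 37/64, 75/128, 601/1024 } R={ 301/512, 151/256, 19/32, 5/8, 3/4, 1 } so 1203/2048
step 13: add B to get BRBRRBRBBRRBB; options L={ 0, 1/2, 9/16, 37/64, 75/128, 601/1024, 1203/2048 } R={ 301/512, 151/256, 19/32, 5/8, 3/4, 1 } so 2407/4096
step 14: add B to get BRBRRBRBBRRBBB; options L={ 0, 1/2, 9/16, 37/64, 75/128, 601/1024, 1203/2048, 2407/4096 } R={ 301/512, 151/256, 19/32, 5/8, 3/4, 1 } so 4815/8192
step 15: add B to get BRBRRBRBBRRBBBB; options L={ 0, 1/2, 9/16, 37/64, 75/128, 601/1024, 1203/2048, 2407/4096, 4815/8192 } R={ 301/512, 151/256, 19/32, 5/8, 3/4, 1 } so 9631/16384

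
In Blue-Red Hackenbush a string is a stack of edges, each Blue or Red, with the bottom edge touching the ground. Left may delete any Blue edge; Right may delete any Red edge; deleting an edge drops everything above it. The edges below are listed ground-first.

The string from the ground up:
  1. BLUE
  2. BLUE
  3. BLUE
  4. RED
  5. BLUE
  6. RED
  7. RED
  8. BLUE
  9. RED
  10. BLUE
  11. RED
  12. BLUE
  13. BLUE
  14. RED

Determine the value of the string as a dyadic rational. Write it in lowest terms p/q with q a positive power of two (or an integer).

5293/2048

value_1 [B]  L=[0]  R=[]  gives 1
value_2 [BB]  L=[0, 1]  R=[]  gives 2
value_3 [BBB]  L=[0, 1, 2]  R=[]  gives 3
value_4 [BBBR]  L=[0, 1, 2]  R=[3]  gives 5/2
value_5 [BBBRB]  L=[0, 1, 2, 5/2]  R=[3]  gives 11/4
value_6 [BBBRBR]  L=[0, 1, 2, 5/2]  R=[11/4, 3]  gives 21/8
value_7 [BBBRBRR]  L=[0, 1, 2, 5/2]  R=[21/8, 11/4, 3]  gives 41/16
value_8 [BBBRBRRB]  L=[0, 1, 2, 5/2, 41/16]  R=[21/8, 11/4, 3]  gives 83/32
value_9 [BBBRBRRBR]  L=[0, 1, 2, 5/2, 41/16]  R=[83/32, 21/8, 11/4, 3]  gives 165/64
value_10 [BBBRBRRBRB]  L=[0, 1, 2, 5/2, 41/16, 165/64]  R=[83/32, 21/8, 11/4, 3]  gives 331/128
value_11 [BBBRBRRBRBR]  L=[0, 1, 2, 5/2, 41/16, 165/64]  R=[331/128, 83/32, 21/8, 11/4, 3]  gives 661/256
value_12 [BBBRBRRBRBRB]  L=[0, 1, 2, 5/2, 41/16, 165/64, 661/256]  R=[331/128, 83/32, 21/8, 11/4, 3]  gives 1323/512
value_13 [BBBRBRRBRBRBB]  L=[0, 1, 2, 5/2, 41/16, 165/64, 661/256, 1323/512]  R=[331/128, 83/32, 21/8, 11/4, 3]  gives 2647/1024
value_14 [BBBRBRRBRBRBBR]  L=[0, 1, 2, 5/2, 41/16, 165/64, 661/256, 1323/512]  R=[2647/1024, 331/128, 83/32, 21/8, 11/4, 3]  gives 5293/2048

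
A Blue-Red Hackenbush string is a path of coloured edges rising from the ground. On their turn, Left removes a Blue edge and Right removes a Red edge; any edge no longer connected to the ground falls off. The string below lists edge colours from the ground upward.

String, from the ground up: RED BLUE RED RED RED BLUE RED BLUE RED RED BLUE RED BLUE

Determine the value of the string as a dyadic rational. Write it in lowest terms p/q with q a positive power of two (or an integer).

Recurse on prefixes of the 13-edge string RED BLUE RED RED RED BLUE RED BLUE RED RED BLUE RED BLUE:
step 1: add RED to get R; options L={ — } R={ 0 } gives -1
step 2: add BLUE to get RB; options L={ -1 } R={ 0 } gives -1/2
step 3: add RED to get RBR; options L={ -1 } R={ -1/2; 0 } gives -3/4
step 4: add RED to get RBRR; options L={ -1 } R={ -3/4; -1/2; 0 } gives -7/8
step 5: add RED to get RBRRR; options L={ -1 } R={ -7/8; -3/4; -1/2; 0 } gives -15/16
step 6: add BLUE to get RBRRRB; options L={ -1; -15/16 } R={ -7/8; -3/4; -1/2; 0 } gives -29/32
step 7: add RED to get RBRRRBR; options L={ -1; -15/16 } R={ -29/32; -7/8; -3/4; -1/2; 0 } gives -59/64
step 8: add BLUE to get RBRRRBRB; options L={ -1; -15/16; -59/64 } R={ -29/32; -7/8; -3/4; -1/2; 0 } gives -117/128
step 9: add RED to get RBRRRBRBR; options L={ -1; -15/16; -59/64 } R={ -117/128; -29/32; -7/8; -3/4; -1/2; 0 } gives -235/256
step 10: add RED to get RBRRRBRBRR; options L={ -1; -15/16; -59/64 } R={ -235/256; -117/128; -29/32; -7/8; -3/4; -1/2; 0 } gives -471/512
step 11: add BLUE to get RBRRRBRBRRB; options L={ -1; -15/16; -59/64; -471/512 } R={ -235/256; -117/128; -29/32; -7/8; -3/4; -1/2; 0 } gives -941/1024
step 12: add RED to get RBRRRBRBRRBR; options L={ -1; -15/16; -59/64; -471/512 } R={ -941/1024; -235/256; -117/128; -29/32; -7/8; -3/4; -1/2; 0 } gives -1883/2048
step 13: add BLUE to get RBRRRBRBRRBRB; options L={ -1; -15/16; -59/64; -471/512; -1883/2048 } R={ -941/1024; -235/256; -117/128; -29/32; -7/8; -3/4; -1/2; 0 } gives -3765/4096

-3765/4096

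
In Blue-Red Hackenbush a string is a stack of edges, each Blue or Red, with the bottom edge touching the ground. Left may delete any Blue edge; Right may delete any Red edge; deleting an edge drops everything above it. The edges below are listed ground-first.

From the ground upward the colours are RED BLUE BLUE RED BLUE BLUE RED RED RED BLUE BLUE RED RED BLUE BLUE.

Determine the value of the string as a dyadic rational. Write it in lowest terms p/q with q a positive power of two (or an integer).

Build G(s[:k]) for k = 1..15, string s = RED BLUE BLUE RED BLUE BLUE RED RED RED BLUE BLUE RED RED BLUE BLUE.
G(R) = { ∅ | 0 } => -1
G(RB) = { -1 | 0 } => -1/2
G(RBB) = { -1,-1/2 | 0 } => -1/4
G(RBBR) = { -1,-1/2 | -1/4,0 } => -3/8
G(RBBRB) = { -1,-1/2,-3/8 | -1/4,0 } => -5/16
G(RBBRBB) = { -1,-1/2,-3/8,-5/16 | -1/4,0 } => -9/32
G(RBBRBBR) = { -1,-1/2,-3/8,-5/16 | -9/32,-1/4,0 } => -19/64
G(RBBRBBRR) = { -1,-1/2,-3/8,-5/16 | -19/64,-9/32,-1/4,0 } => -39/128
G(RBBRBBRRR) = { -1,-1/2,-3/8,-5/16 | -39/128,-19/64,-9/32,-1/4,0 } => -79/256
G(RBBRBBRRRB) = { -1,-1/2,-3/8,-5/16,-79/256 | -39/128,-19/64,-9/32,-1/4,0 } => -157/512
G(RBBRBBRRRBB) = { -1,-1/2,-3/8,-5/16,-79/256,-157/512 | -39/128,-19/64,-9/32,-1/4,0 } => -313/1024
G(RBBRBBRRRBBR) = { -1,-1/2,-3/8,-5/16,-79/256,-157/512 | -313/1024,-39/128,-19/64,-9/32,-1/4,0 } => -627/2048
G(RBBRBBRRRBBRR) = { -1,-1/2,-3/8,-5/16,-79/256,-157/512 | -627/2048,-313/1024,-39/128,-19/64,-9/32,-1/4,0 } => -1255/4096
G(RBBRBBRRRBBRRB) = { -1,-1/2,-3/8,-5/16,-79/256,-157/512,-1255/4096 | -627/2048,-313/1024,-39/128,-19/64,-9/32,-1/4,0 } => -2509/8192
G(RBBRBBRRRBBRRBB) = { -1,-1/2,-3/8,-5/16,-79/256,-157/512,-1255/4096,-2509/8192 | -627/2048,-313/1024,-39/128,-19/64,-9/32,-1/4,0 } => -5017/16384

-5017/16384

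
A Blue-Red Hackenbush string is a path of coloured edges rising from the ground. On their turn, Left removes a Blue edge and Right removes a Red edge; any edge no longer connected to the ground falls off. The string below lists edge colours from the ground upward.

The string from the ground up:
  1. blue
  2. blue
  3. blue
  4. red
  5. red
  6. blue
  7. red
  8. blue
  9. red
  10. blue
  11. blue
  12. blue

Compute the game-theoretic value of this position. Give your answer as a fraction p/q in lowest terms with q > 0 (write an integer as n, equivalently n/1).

edge 1 of 12 (blue): { 0 | · } so 1
edge 2 of 12 (blue): { 0 1 | · } so 2
edge 3 of 12 (blue): { 0 1 2 | · } so 3
edge 4 of 12 (red): { 0 1 2 | 3 } so 5/2
edge 5 of 12 (red): { 0 1 2 | 5/2 3 } so 9/4
edge 6 of 12 (blue): { 0 1 2 9/4 | 5/2 3 } so 19/8
edge 7 of 12 (red): { 0 1 2 9/4 | 19/8 5/2 3 } so 37/16
edge 8 of 12 (blue): { 0 1 2 9/4 37/16 | 19/8 5/2 3 } so 75/32
edge 9 of 12 (red): { 0 1 2 9/4 37/16 | 75/32 19/8 5/2 3 } so 149/64
edge 10 of 12 (blue): { 0 1 2 9/4 37/16 149/64 | 75/32 19/8 5/2 3 } so 299/128
edge 11 of 12 (blue): { 0 1 2 9/4 37/16 149/64 299/128 | 75/32 19/8 5/2 3 } so 599/256
edge 12 of 12 (blue): { 0 1 2 9/4 37/16 149/64 299/128 599/256 | 75/32 19/8 5/2 3 } so 1199/512

1199/512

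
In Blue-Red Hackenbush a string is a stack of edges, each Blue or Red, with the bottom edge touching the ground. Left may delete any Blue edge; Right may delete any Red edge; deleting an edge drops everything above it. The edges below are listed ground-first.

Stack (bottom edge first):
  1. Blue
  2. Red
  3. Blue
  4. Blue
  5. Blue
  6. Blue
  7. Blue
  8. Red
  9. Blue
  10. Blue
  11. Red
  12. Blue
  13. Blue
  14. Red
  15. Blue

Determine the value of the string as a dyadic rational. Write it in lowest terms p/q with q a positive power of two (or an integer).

step 1: add Blue to get B; options L={ 0 } R={ none } = 1
step 2: add Red to get BR; options L={ 0 } R={ 1 } = 1/2
step 3: add Blue to get BRB; options L={ 0,1/2 } R={ 1 } = 3/4
step 4: add Blue to get BRBB; options L={ 0,1/2,3/4 } R={ 1 } = 7/8
step 5: add Blue to get BRBBB; options L={ 0,1/2,3/4,7/8 } R={ 1 } = 15/16
step 6: add Blue to get BRBBBB; options L={ 0,1/2,3/4,7/8,15/16 } R={ 1 } = 31/32
step 7: add Blue to get BRBBBBB; options L={ 0,1/2,3/4,7/8,15/16,31/32 } R={ 1 } = 63/64
step 8: add Red to get BRBBBBBR; options L={ 0,1/2,3/4,7/8,15/16,31/32 } R={ 63/64,1 } = 125/128
step 9: add Blue to get BRBBBBBRB; options L={ 0,1/2,3/4,7/8,15/16,31/32,125/128 } R={ 63/64,1 } = 251/256
step 10: add Blue to get BRBBBBBRBB; options L={ 0,1/2,3/4,7/8,15/16,31/32,125/128,251/256 } R={ 63/64,1 } = 503/512
step 11: add Red to get BRBBBBBRBBR; options L={ 0,1/2,3/4,7/8,15/16,31/32,125/128,251/256 } R={ 503/512,63/64,1 } = 1005/1024
step 12: add Blue to get BRBBBBBRBBRB; options L={ 0,1/2,3/4,7/8,15/16,31/32,125/128,251/256,1005/1024 } R={ 503/512,63/64,1 } = 2011/2048
step 13: add Blue to get BRBBBBBRBBRBB; options L={ 0,1/2,3/4,7/8,15/16,31/32,125/128,251/256,1005/1024,2011/2048 } R={ 503/512,63/64,1 } = 4023/4096
step 14: add Red to get BRBBBBBRBBRBBR; options L={ 0,1/2,3/4,7/8,15/16,31/32,125/128,251/256,1005/1024,2011/2048 } R={ 4023/4096,503/512,63/64,1 } = 8045/8192
step 15: add Blue to get BRBBBBBRBBRBBRB; options L={ 0,1/2,3/4,7/8,15/16,31/32,125/128,251/256,1005/1024,2011/2048,8045/8192 } R={ 4023/4096,503/512,63/64,1 } = 16091/16384

16091/16384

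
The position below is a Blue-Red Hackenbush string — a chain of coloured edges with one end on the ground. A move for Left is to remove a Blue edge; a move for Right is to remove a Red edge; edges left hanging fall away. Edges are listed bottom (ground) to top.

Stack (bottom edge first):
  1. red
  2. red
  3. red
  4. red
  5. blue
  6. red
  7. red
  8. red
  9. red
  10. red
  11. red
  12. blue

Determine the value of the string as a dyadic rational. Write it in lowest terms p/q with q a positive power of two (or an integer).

Recurse on prefixes of the 12-edge string red red red red blue red red red red red red blue:
G(r) = { ∅ | 0 } → -1
G(rr) = { ∅ | -1 0 } → -2
G(rrr) = { ∅ | -2 -1 0 } → -3
G(rrrr) = { ∅ | -3 -2 -1 0 } → -4
G(rrrrb) = { -4 | -3 -2 -1 0 } → -7/2
G(rrrrbr) = { -4 | -7/2 -3 -2 -1 0 } → -15/4
G(rrrrbrr) = { -4 | -15/4 -7/2 -3 -2 -1 0 } → -31/8
G(rrrrbrrr) = { -4 | -31/8 -15/4 -7/2 -3 -2 -1 0 } → -63/16
G(rrrrbrrrr) = { -4 | -63/16 -31/8 -15/4 -7/2 -3 -2 -1 0 } → -127/32
G(rrrrbrrrrr) = { -4 | -127/32 -63/16 -31/8 -15/4 -7/2 -3 -2 -1 0 } → -255/64
G(rrrrbrrrrrr) = { -4 | -255/64 -127/32 -63/16 -31/8 -15/4 -7/2 -3 -2 -1 0 } → -511/128
G(rrrrbrrrrrrb) = { -4 -511/128 | -255/64 -127/32 -63/16 -31/8 -15/4 -7/2 -3 -2 -1 0 } → -1021/256

-1021/256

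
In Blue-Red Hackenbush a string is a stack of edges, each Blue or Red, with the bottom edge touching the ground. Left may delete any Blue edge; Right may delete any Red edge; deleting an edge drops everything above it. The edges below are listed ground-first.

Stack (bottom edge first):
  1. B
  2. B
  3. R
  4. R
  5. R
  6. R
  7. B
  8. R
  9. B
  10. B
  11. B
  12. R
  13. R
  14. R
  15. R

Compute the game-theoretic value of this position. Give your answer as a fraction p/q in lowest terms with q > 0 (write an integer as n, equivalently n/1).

value_1 [B]  L=[0]  R=[none]  so 1
value_2 [BB]  L=[0; 1]  R=[none]  so 2
value_3 [BBR]  L=[0; 1]  R=[2]  so 3/2
value_4 [BBRR]  L=[0; 1]  R=[3/2; 2]  so 5/4
value_5 [BBRRR]  L=[0; 1]  R=[5/4; 3/2; 2]  so 9/8
value_6 [BBRRRR]  L=[0; 1]  R=[9/8; 5/4; 3/2; 2]  so 17/16
value_7 [BBRRRRB]  L=[0; 1; 17/16]  R=[9/8; 5/4; 3/2; 2]  so 35/32
value_8 [BBRRRRBR]  L=[0; 1; 17/16]  R=[35/32; 9/8; 5/4; 3/2; 2]  so 69/64
value_9 [BBRRRRBRB]  L=[0; 1; 17/16; 69/64]  R=[35/32; 9/8; 5/4; 3/2; 2]  so 139/128
value_10 [BBRRRRBRBB]  L=[0; 1; 17/16; 69/64; 139/128]  R=[35/32; 9/8; 5/4; 3/2; 2]  so 279/256
value_11 [BBRRRRBRBBB]  L=[0; 1; 17/16; 69/64; 139/128; 279/256]  R=[35/32; 9/8; 5/4; 3/2; 2]  so 559/512
value_12 [BBRRRRBRBBBR]  L=[0; 1; 17/16; 69/64; 139/128; 279/256]  R=[559/512; 35/32; 9/8; 5/4; 3/2; 2]  so 1117/1024
value_13 [BBRRRRBRBBBRR]  L=[0; 1; 17/16; 69/64; 139/128; 279/256]  R=[1117/1024; 559/512; 35/32; 9/8; 5/4; 3/2; 2]  so 2233/2048
value_14 [BBRRRRBRBBBRRR]  L=[0; 1; 17/16; 69/64; 139/128; 279/256]  R=[2233/2048; 1117/1024; 559/512; 35/32; 9/8; 5/4; 3/2; 2]  so 4465/4096
value_15 [BBRRRRBRBBBRRRR]  L=[0; 1; 17/16; 69/64; 139/128; 279/256]  R=[4465/4096; 2233/2048; 1117/1024; 559/512; 35/32; 9/8; 5/4; 3/2; 2]  so 8929/8192

8929/8192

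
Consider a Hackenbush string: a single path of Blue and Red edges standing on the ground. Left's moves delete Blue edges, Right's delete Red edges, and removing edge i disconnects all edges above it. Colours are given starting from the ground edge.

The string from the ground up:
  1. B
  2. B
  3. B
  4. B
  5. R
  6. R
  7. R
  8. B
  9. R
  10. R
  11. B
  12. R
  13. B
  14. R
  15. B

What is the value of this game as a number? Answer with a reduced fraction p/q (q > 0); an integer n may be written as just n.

6443/2048

Recurse on prefixes of the 15-edge string B B B B R R R B R R B R B R B:
B: Left { 0 }, Right { none } so simplest 1
BB: Left { 0; 1 }, Right { none } so simplest 2
BBB: Left { 0; 1; 2 }, Right { none } so simplest 3
BBBB: Left { 0; 1; 2; 3 }, Right { none } so simplest 4
BBBBR: Left { 0; 1; 2; 3 }, Right { 4 } so simplest 7/2
BBBBRR: Left { 0; 1; 2; 3 }, Right { 7/2; 4 } so simplest 13/4
BBBBRRR: Left { 0; 1; 2; 3 }, Right { 13/4; 7/2; 4 } so simplest 25/8
BBBBRRRB: Left { 0; 1; 2; 3; 25/8 }, Right { 13/4; 7/2; 4 } so simplest 51/16
BBBBRRRBR: Left { 0; 1; 2; 3; 25/8 }, Right { 51/16; 13/4; 7/2; 4 } so simplest 101/32
BBBBRRRBRR: Left { 0; 1; 2; 3; 25/8 }, Right { 101/32; 51/16; 13/4; 7/2; 4 } so simplest 201/64
BBBBRRRBRRB: Left { 0; 1; 2; 3; 25/8; 201/64 }, Right { 101/32; 51/16; 13/4; 7/2; 4 } so simplest 403/128
BBBBRRRBRRBR: Left { 0; 1; 2; 3; 25/8; 201/64 }, Right { 403/128; 101/32; 51/16; 13/4; 7/2; 4 } so simplest 805/256
BBBBRRRBRRBRB: Left { 0; 1; 2; 3; 25/8; 201/64; 805/256 }, Right { 403/128; 101/32; 51/16; 13/4; 7/2; 4 } so simplest 1611/512
BBBBRRRBRRBRBR: Left { 0; 1; 2; 3; 25/8; 201/64; 805/256 }, Right { 1611/512; 403/128; 101/32; 51/16; 13/4; 7/2; 4 } so simplest 3221/1024
BBBBRRRBRRBRBRB: Left { 0; 1; 2; 3; 25/8; 201/64; 805/256; 3221/1024 }, Right { 1611/512; 403/128; 101/32; 51/16; 13/4; 7/2; 4 } so simplest 6443/2048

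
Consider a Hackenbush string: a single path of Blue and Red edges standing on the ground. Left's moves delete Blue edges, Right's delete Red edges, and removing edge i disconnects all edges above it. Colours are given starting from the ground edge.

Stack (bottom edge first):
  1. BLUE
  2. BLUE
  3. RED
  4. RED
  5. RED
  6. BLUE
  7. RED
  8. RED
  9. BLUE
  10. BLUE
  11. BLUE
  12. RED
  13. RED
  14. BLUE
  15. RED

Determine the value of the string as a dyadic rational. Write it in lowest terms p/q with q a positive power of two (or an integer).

step 1: add BLUE to get B; options L={ 0 } R={ none } gives 1
step 2: add BLUE to get BB; options L={ 0 1 } R={ none } gives 2
step 3: add RED to get BBR; options L={ 0 1 } R={ 2 } gives 3/2
step 4: add RED to get BBRR; options L={ 0 1 } R={ 3/2 2 } gives 5/4
step 5: add RED to get BBRRR; options L={ 0 1 } R={ 5/4 3/2 2 } gives 9/8
step 6: add BLUE to get BBRRRB; options L={ 0 1 9/8 } R={ 5/4 3/2 2 } gives 19/16
step 7: add RED to get BBRRRBR; options L={ 0 1 9/8 } R={ 19/16 5/4 3/2 2 } gives 37/32
step 8: add RED to get BBRRRBRR; options L={ 0 1 9/8 } R={ 37/32 19/16 5/4 3/2 2 } gives 73/64
step 9: add BLUE to get BBRRRBRRB; options L={ 0 1 9/8 73/64 } R={ 37/32 19/16 5/4 3/2 2 } gives 147/128
step 10: add BLUE to get BBRRRBRRBB; options L={ 0 1 9/8 73/64 147/128 } R={ 37/32 19/16 5/4 3/2 2 } gives 295/256
step 11: add BLUE to get BBRRRBRRBBB; options L={ 0 1 9/8 73/64 147/128 295/256 } R={ 37/32 19/16 5/4 3/2 2 } gives 591/512
step 12: add RED to get BBRRRBRRBBBR; options L={ 0 1 9/8 73/64 147/128 295/256 } R={ 591/512 37/32 19/16 5/4 3/2 2 } gives 1181/1024
step 13: add RED to get BBRRRBRRBBBRR; options L={ 0 1 9/8 73/64 147/128 295/256 } R={ 1181/1024 591/512 37/32 19/16 5/4 3/2 2 } gives 2361/2048
step 14: add BLUE to get BBRRRBRRBBBRRB; options L={ 0 1 9/8 73/64 147/128 295/256 2361/2048 } R={ 1181/1024 591/512 37/32 19/16 5/4 3/2 2 } gives 4723/4096
step 15: add RED to get BBRRRBRRBBBRRBR; options L={ 0 1 9/8 73/64 147/128 295/256 2361/2048 } R={ 4723/4096 1181/1024 591/512 37/32 19/16 5/4 3/2 2 } gives 9445/8192

9445/8192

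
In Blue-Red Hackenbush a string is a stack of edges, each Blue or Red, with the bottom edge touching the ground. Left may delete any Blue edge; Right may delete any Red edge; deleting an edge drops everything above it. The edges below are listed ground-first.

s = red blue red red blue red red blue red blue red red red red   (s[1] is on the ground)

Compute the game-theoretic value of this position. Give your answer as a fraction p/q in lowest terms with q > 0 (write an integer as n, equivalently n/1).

Recurse on prefixes of the 14-edge string red blue red red blue red red blue red blue red red red red:
G(r) = { (no moves) | 0 } — -1
G(rb) = { -1 | 0 } — -1/2
G(rbr) = { -1 | -1/2,0 } — -3/4
G(rbrr) = { -1 | -3/4,-1/2,0 } — -7/8
G(rbrrb) = { -1,-7/8 | -3/4,-1/2,0 } — -13/16
G(rbrrbr) = { -1,-7/8 | -13/16,-3/4,-1/2,0 } — -27/32
G(rbrrbrr) = { -1,-7/8 | -27/32,-13/16,-3/4,-1/2,0 } — -55/64
G(rbrrbrrb) = { -1,-7/8,-55/64 | -27/32,-13/16,-3/4,-1/2,0 } — -109/128
G(rbrrbrrbr) = { -1,-7/8,-55/64 | -109/128,-27/32,-13/16,-3/4,-1/2,0 } — -219/256
G(rbrrbrrbrb) = { -1,-7/8,-55/64,-219/256 | -109/128,-27/32,-13/16,-3/4,-1/2,0 } — -437/512
G(rbrrbrrbrbr) = { -1,-7/8,-55/64,-219/256 | -437/512,-109/128,-27/32,-13/16,-3/4,-1/2,0 } — -875/1024
G(rbrrbrrbrbrr) = { -1,-7/8,-55/64,-219/256 | -875/1024,-437/512,-109/128,-27/32,-13/16,-3/4,-1/2,0 } — -1751/2048
G(rbrrbrrbrbrrr) = { -1,-7/8,-55/64,-219/256 | -1751/2048,-875/1024,-437/512,-109/128,-27/32,-13/16,-3/4,-1/2,0 } — -3503/4096
G(rbrrbrrbrbrrrr) = { -1,-7/8,-55/64,-219/256 | -3503/4096,-1751/2048,-875/1024,-437/512,-109/128,-27/32,-13/16,-3/4,-1/2,0 } — -7007/8192

-7007/8192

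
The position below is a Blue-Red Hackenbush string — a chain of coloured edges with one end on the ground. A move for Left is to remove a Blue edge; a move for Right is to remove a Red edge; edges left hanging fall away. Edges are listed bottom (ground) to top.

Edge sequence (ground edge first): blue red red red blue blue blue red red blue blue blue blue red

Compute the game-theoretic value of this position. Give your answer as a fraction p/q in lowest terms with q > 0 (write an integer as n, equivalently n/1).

1853/8192

Recurse on prefixes of the 14-edge string blue red red red blue blue blue red red blue blue blue blue red:
b: Left { 0 }, Right { (no moves) } — simplest 1
br: Left { 0 }, Right { 1 } — simplest 1/2
brr: Left { 0 }, Right { 1/2; 1 } — simplest 1/4
brrr: Left { 0 }, Right { 1/4; 1/2; 1 } — simplest 1/8
brrrb: Left { 0; 1/8 }, Right { 1/4; 1/2; 1 } — simplest 3/16
brrrbb: Left { 0; 1/8; 3/16 }, Right { 1/4; 1/2; 1 } — simplest 7/32
brrrbbb: Left { 0; 1/8; 3/16; 7/32 }, Right { 1/4; 1/2; 1 } — simplest 15/64
brrrbbbr: Left { 0; 1/8; 3/16; 7/32 }, Right { 15/64; 1/4; 1/2; 1 } — simplest 29/128
brrrbbbrr: Left { 0; 1/8; 3/16; 7/32 }, Right { 29/128; 15/64; 1/4; 1/2; 1 } — simplest 57/256
brrrbbbrrb: Left { 0; 1/8; 3/16; 7/32; 57/256 }, Right { 29/128; 15/64; 1/4; 1/2; 1 } — simplest 115/512
brrrbbbrrbb: Left { 0; 1/8; 3/16; 7/32; 57/256; 115/512 }, Right { 29/128; 15/64; 1/4; 1/2; 1 } — simplest 231/1024
brrrbbbrrbbb: Left { 0; 1/8; 3/16; 7/32; 57/256; 115/512; 231/1024 }, Right { 29/128; 15/64; 1/4; 1/2; 1 } — simplest 463/2048
brrrbbbrrbbbb: Left { 0; 1/8; 3/16; 7/32; 57/256; 115/512; 231/1024; 463/2048 }, Right { 29/128; 15/64; 1/4; 1/2; 1 } — simplest 927/4096
brrrbbbrrbbbbr: Left { 0; 1/8; 3/16; 7/32; 57/256; 115/512; 231/1024; 463/2048 }, Right { 927/4096; 29/128; 15/64; 1/4; 1/2; 1 } — simplest 1853/8192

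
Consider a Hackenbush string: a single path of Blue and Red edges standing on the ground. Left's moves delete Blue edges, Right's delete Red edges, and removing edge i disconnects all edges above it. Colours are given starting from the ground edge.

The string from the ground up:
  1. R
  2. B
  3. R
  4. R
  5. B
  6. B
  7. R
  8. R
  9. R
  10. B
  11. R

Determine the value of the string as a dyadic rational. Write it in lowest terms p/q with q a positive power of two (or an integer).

1 of 11 · R · max L −∞ · min R 0 → -1
2 of 11 · RB · max L -1 · min R 0 → -1/2
3 of 11 · RBR · max L -1 · min R -1/2 → -3/4
4 of 11 · RBRR · max L -1 · min R -3/4 → -7/8
5 of 11 · RBRRB · max L -7/8 · min R -3/4 → -13/16
6 of 11 · RBRRBB · max L -13/16 · min R -3/4 → -25/32
7 of 11 · RBRRBBR · max L -13/16 · min R -25/32 → -51/64
8 of 11 · RBRRBBRR · max L -13/16 · min R -51/64 → -103/128
9 of 11 · RBRRBBRRR · max L -13/16 · min R -103/128 → -207/256
10 of 11 · RBRRBBRRRB · max L -207/256 · min R -103/128 → -413/512
11 of 11 · RBRRBBRRRBR · max L -207/256 · min R -413/512 → -827/1024

-827/1024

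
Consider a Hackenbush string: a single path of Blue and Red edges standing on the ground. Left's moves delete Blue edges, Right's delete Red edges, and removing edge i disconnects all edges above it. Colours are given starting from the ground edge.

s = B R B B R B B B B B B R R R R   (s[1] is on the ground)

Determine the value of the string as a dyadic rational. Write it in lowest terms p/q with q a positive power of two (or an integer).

14305/16384

B: Left { 0 }, Right { — } → simplest 1
BR: Left { 0 }, Right { 1 } → simplest 1/2
BRB: Left { 0; 1/2 }, Right { 1 } → simplest 3/4
BRBB: Left { 0; 1/2; 3/4 }, Right { 1 } → simplest 7/8
BRBBR: Left { 0; 1/2; 3/4 }, Right { 7/8; 1 } → simplest 13/16
BRBBRB: Left { 0; 1/2; 3/4; 13/16 }, Right { 7/8; 1 } → simplest 27/32
BRBBRBB: Left { 0; 1/2; 3/4; 13/16; 27/32 }, Right { 7/8; 1 } → simplest 55/64
BRBBRBBB: Left { 0; 1/2; 3/4; 13/16; 27/32; 55/64 }, Right { 7/8; 1 } → simplest 111/128
BRBBRBBBB: Left { 0; 1/2; 3/4; 13/16; 27/32; 55/64; 111/128 }, Right { 7/8; 1 } → simplest 223/256
BRBBRBBBBB: Left { 0; 1/2; 3/4; 13/16; 27/32; 55/64; 111/128; 223/256 }, Right { 7/8; 1 } → simplest 447/512
BRBBRBBBBBB: Left { 0; 1/2; 3/4; 13/16; 27/32; 55/64; 111/128; 223/256; 447/512 }, Right { 7/8; 1 } → simplest 895/1024
BRBBRBBBBBBR: Left { 0; 1/2; 3/4; 13/16; 27/32; 55/64; 111/128; 223/256; 447/512 }, Right { 895/1024; 7/8; 1 } → simplest 1789/2048
BRBBRBBBBBBRR: Left { 0; 1/2; 3/4; 13/16; 27/32; 55/64; 111/128; 223/256; 447/512 }, Right { 1789/2048; 895/1024; 7/8; 1 } → simplest 3577/4096
BRBBRBBBBBBRRR: Left { 0; 1/2; 3/4; 13/16; 27/32; 55/64; 111/128; 223/256; 447/512 }, Right { 3577/4096; 1789/2048; 895/1024; 7/8; 1 } → simplest 7153/8192
BRBBRBBBBBBRRRR: Left { 0; 1/2; 3/4; 13/16; 27/32; 55/64; 111/128; 223/256; 447/512 }, Right { 7153/8192; 3577/4096; 1789/2048; 895/1024; 7/8; 1 } → simplest 14305/16384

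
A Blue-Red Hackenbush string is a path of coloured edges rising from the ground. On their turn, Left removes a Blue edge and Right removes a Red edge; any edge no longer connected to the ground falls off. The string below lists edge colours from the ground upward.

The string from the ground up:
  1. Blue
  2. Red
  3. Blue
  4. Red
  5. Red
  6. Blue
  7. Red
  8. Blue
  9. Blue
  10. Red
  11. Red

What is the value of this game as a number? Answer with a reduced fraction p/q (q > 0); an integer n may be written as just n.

Recurse on prefixes of the 11-edge string Blue Red Blue Red Red Blue Red Blue Blue Red Red:
B: Left { 0 }, Right { ∅ } — simplest 1
BR: Left { 0 }, Right { 1 } — simplest 1/2
BRB: Left { 0,1/2 }, Right { 1 } — simplest 3/4
BRBR: Left { 0,1/2 }, Right { 3/4,1 } — simplest 5/8
BRBRR: Left { 0,1/2 }, Right { 5/8,3/4,1 } — simplest 9/16
BRBRRB: Left { 0,1/2,9/16 }, Right { 5/8,3/4,1 } — simplest 19/32
BRBRRBR: Left { 0,1/2,9/16 }, Right { 19/32,5/8,3/4,1 } — simplest 37/64
BRBRRBRB: Left { 0,1/2,9/16,37/64 }, Right { 19/32,5/8,3/4,1 } — simplest 75/128
BRBRRBRBB: Left { 0,1/2,9/16,37/64,75/128 }, Right { 19/32,5/8,3/4,1 } — simplest 151/256
BRBRRBRBBR: Left { 0,1/2,9/16,37/64,75/128 }, Right { 151/256,19/32,5/8,3/4,1 } — simplest 301/512
BRBRRBRBBRR: Left { 0,1/2,9/16,37/64,75/128 }, Right { 301/512,151/256,19/32,5/8,3/4,1 } — simplest 601/1024

601/1024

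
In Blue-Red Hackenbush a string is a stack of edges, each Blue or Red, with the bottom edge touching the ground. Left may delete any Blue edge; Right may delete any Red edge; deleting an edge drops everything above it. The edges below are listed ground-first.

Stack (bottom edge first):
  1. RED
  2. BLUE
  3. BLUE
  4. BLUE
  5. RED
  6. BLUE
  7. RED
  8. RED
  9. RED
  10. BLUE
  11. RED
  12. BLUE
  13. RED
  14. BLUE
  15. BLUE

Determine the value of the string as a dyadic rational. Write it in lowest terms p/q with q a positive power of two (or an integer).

-2985/16384

value_1 [R]  L=[·]  R=[0]  so -1
value_2 [RB]  L=[-1]  R=[0]  so -1/2
value_3 [RBB]  L=[-1; -1/2]  R=[0]  so -1/4
value_4 [RBBB]  L=[-1; -1/2; -1/4]  R=[0]  so -1/8
value_5 [RBBBR]  L=[-1; -1/2; -1/4]  R=[-1/8; 0]  so -3/16
value_6 [RBBBRB]  L=[-1; -1/2; -1/4; -3/16]  R=[-1/8; 0]  so -5/32
value_7 [RBBBRBR]  L=[-1; -1/2; -1/4; -3/16]  R=[-5/32; -1/8; 0]  so -11/64
value_8 [RBBBRBRR]  L=[-1; -1/2; -1/4; -3/16]  R=[-11/64; -5/32; -1/8; 0]  so -23/128
value_9 [RBBBRBRRR]  L=[-1; -1/2; -1/4; -3/16]  R=[-23/128; -11/64; -5/32; -1/8; 0]  so -47/256
value_10 [RBBBRBRRRB]  L=[-1; -1/2; -1/4; -3/16; -47/256]  R=[-23/128; -11/64; -5/32; -1/8; 0]  so -93/512
value_11 [RBBBRBRRRBR]  L=[-1; -1/2; -1/4; -3/16; -47/256]  R=[-93/512; -23/128; -11/64; -5/32; -1/8; 0]  so -187/1024
value_12 [RBBBRBRRRBRB]  L=[-1; -1/2; -1/4; -3/16; -47/256; -187/1024]  R=[-93/512; -23/128; -11/64; -5/32; -1/8; 0]  so -373/2048
value_13 [RBBBRBRRRBRBR]  L=[-1; -1/2; -1/4; -3/16; -47/256; -187/1024]  R=[-373/2048; -93/512; -23/128; -11/64; -5/32; -1/8; 0]  so -747/4096
value_14 [RBBBRBRRRBRBRB]  L=[-1; -1/2; -1/4; -3/16; -47/256; -187/1024; -747/4096]  R=[-373/2048; -93/512; -23/128; -11/64; -5/32; -1/8; 0]  so -1493/8192
value_15 [RBBBRBRRRBRBRBB]  L=[-1; -1/2; -1/4; -3/16; -47/256; -187/1024; -747/4096; -1493/8192]  R=[-373/2048; -93/512; -23/128; -11/64; -5/32; -1/8; 0]  so -2985/16384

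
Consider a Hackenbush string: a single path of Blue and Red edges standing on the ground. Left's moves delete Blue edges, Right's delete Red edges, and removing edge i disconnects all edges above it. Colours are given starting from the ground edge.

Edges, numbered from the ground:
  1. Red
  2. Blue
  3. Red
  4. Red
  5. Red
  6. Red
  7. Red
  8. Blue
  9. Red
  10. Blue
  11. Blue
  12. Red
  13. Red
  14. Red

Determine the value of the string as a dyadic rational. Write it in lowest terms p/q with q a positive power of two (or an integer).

-8015/8192

Prefix values for Red Blue Red Red Red Red Red Blue Red Blue Blue Red Red Red via {L|R} + simplicity:
G(R) = { — | 0 } — -1
G(RB) = { -1 | 0 } — -1/2
G(RBR) = { -1 | -1/2; 0 } — -3/4
G(RBRR) = { -1 | -3/4; -1/2; 0 } — -7/8
G(RBRRR) = { -1 | -7/8; -3/4; -1/2; 0 } — -15/16
G(RBRRRR) = { -1 | -15/16; -7/8; -3/4; -1/2; 0 } — -31/32
G(RBRRRRR) = { -1 | -31/32; -15/16; -7/8; -3/4; -1/2; 0 } — -63/64
G(RBRRRRRB) = { -1; -63/64 | -31/32; -15/16; -7/8; -3/4; -1/2; 0 } — -125/128
G(RBRRRRRBR) = { -1; -63/64 | -125/128; -31/32; -15/16; -7/8; -3/4; -1/2; 0 } — -251/256
G(RBRRRRRBRB) = { -1; -63/64; -251/256 | -125/128; -31/32; -15/16; -7/8; -3/4; -1/2; 0 } — -501/512
G(RBRRRRRBRBB) = { -1; -63/64; -251/256; -501/512 | -125/128; -31/32; -15/16; -7/8; -3/4; -1/2; 0 } — -1001/1024
G(RBRRRRRBRBBR) = { -1; -63/64; -251/256; -501/512 | -1001/1024; -125/128; -31/32; -15/16; -7/8; -3/4; -1/2; 0 } — -2003/2048
G(RBRRRRRBRBBRR) = { -1; -63/64; -251/256; -501/512 | -2003/2048; -1001/1024; -125/128; -31/32; -15/16; -7/8; -3/4; -1/2; 0 } — -4007/4096
G(RBRRRRRBRBBRRR) = { -1; -63/64; -251/256; -501/512 | -4007/4096; -2003/2048; -1001/1024; -125/128; -31/32; -15/16; -7/8; -3/4; -1/2; 0 } — -8015/8192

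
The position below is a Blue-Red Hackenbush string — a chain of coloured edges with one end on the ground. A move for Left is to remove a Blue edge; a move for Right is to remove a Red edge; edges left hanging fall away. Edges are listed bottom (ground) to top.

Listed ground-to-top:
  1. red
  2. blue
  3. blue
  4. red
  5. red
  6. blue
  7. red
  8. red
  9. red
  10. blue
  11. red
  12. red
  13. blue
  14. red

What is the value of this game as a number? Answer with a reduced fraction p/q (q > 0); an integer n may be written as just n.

-3547/8192

Build g(s[:k]) for k = 1..14, string s = red blue blue red red blue red red red blue red red blue red.
edge 1 of 14 (red): {  | 0 } so -1
edge 2 of 14 (blue): { -1 | 0 } so -1/2
edge 3 of 14 (blue): { -1 -1/2 | 0 } so -1/4
edge 4 of 14 (red): { -1 -1/2 | -1/4 0 } so -3/8
edge 5 of 14 (red): { -1 -1/2 | -3/8 -1/4 0 } so -7/16
edge 6 of 14 (blue): { -1 -1/2 -7/16 | -3/8 -1/4 0 } so -13/32
edge 7 of 14 (red): { -1 -1/2 -7/16 | -13/32 -3/8 -1/4 0 } so -27/64
edge 8 of 14 (red): { -1 -1/2 -7/16 | -27/64 -13/32 -3/8 -1/4 0 } so -55/128
edge 9 of 14 (red): { -1 -1/2 -7/16 | -55/128 -27/64 -13/32 -3/8 -1/4 0 } so -111/256
edge 10 of 14 (blue): { -1 -1/2 -7/16 -111/256 | -55/128 -27/64 -13/32 -3/8 -1/4 0 } so -221/512
edge 11 of 14 (red): { -1 -1/2 -7/16 -111/256 | -221/512 -55/128 -27/64 -13/32 -3/8 -1/4 0 } so -443/1024
edge 12 of 14 (red): { -1 -1/2 -7/16 -111/256 | -443/1024 -221/512 -55/128 -27/64 -13/32 -3/8 -1/4 0 } so -887/2048
edge 13 of 14 (blue): { -1 -1/2 -7/16 -111/256 -887/2048 | -443/1024 -221/512 -55/128 -27/64 -13/32 -3/8 -1/4 0 } so -1773/4096
edge 14 of 14 (red): { -1 -1/2 -7/16 -111/256 -887/2048 | -1773/4096 -443/1024 -221/512 -55/128 -27/64 -13/32 -3/8 -1/4 0 } so -3547/8192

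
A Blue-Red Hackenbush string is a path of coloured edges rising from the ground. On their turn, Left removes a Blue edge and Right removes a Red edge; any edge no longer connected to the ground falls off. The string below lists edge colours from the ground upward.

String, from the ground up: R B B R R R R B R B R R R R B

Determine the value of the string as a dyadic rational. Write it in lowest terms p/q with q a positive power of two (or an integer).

val(R) = { none | 0 } = -1
val(RB) = { -1 | 0 } = -1/2
val(RBB) = { -1 -1/2 | 0 } = -1/4
val(RBBR) = { -1 -1/2 | -1/4 0 } = -3/8
val(RBBRR) = { -1 -1/2 | -3/8 -1/4 0 } = -7/16
val(RBBRRR) = { -1 -1/2 | -7/16 -3/8 -1/4 0 } = -15/32
val(RBBRRRR) = { -1 -1/2 | -15/32 -7/16 -3/8 -1/4 0 } = -31/64
val(RBBRRRRB) = { -1 -1/2 -31/64 | -15/32 -7/16 -3/8 -1/4 0 } = -61/128
val(RBBRRRRBR) = { -1 -1/2 -31/64 | -61/128 -15/32 -7/16 -3/8 -1/4 0 } = -123/256
val(RBBRRRRBRB) = { -1 -1/2 -31/64 -123/256 | -61/128 -15/32 -7/16 -3/8 -1/4 0 } = -245/512
val(RBBRRRRBRBR) = { -1 -1/2 -31/64 -123/256 | -245/512 -61/128 -15/32 -7/16 -3/8 -1/4 0 } = -491/1024
val(RBBRRRRBRBRR) = { -1 -1/2 -31/64 -123/256 | -491/1024 -245/512 -61/128 -15/32 -7/16 -3/8 -1/4 0 } = -983/2048
val(RBBRRRRBRBRRR) = { -1 -1/2 -31/64 -123/256 | -983/2048 -491/1024 -245/512 -61/128 -15/32 -7/16 -3/8 -1/4 0 } = -1967/4096
val(RBBRRRRBRBRRRR) = { -1 -1/2 -31/64 -123/256 | -1967/4096 -983/2048 -491/1024 -245/512 -61/128 -15/32 -7/16 -3/8 -1/4 0 } = -3935/8192
val(RBBRRRRBRBRRRRB) = { -1 -1/2 -31/64 -123/256 -3935/8192 | -1967/4096 -983/2048 -491/1024 -245/512 -61/128 -15/32 -7/16 -3/8 -1/4 0 } = -7869/16384

-7869/16384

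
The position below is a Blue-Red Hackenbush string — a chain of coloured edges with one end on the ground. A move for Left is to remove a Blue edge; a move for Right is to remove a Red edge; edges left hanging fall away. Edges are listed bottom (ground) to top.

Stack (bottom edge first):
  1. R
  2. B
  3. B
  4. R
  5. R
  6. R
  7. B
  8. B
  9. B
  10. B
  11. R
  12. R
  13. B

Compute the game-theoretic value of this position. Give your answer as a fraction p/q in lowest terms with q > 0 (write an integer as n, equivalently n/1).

Prefix values for R B B R R R B B B B R R B via {L|R} + simplicity:
step 1: add R to get R; options L={ ∅ } R={ 0 } so -1
step 2: add B to get RB; options L={ -1 } R={ 0 } so -1/2
step 3: add B to get RBB; options L={ -1; -1/2 } R={ 0 } so -1/4
step 4: add R to get RBBR; options L={ -1; -1/2 } R={ -1/4; 0 } so -3/8
step 5: add R to get RBBRR; options L={ -1; -1/2 } R={ -3/8; -1/4; 0 } so -7/16
step 6: add R to get RBBRRR; options L={ -1; -1/2 } R={ -7/16; -3/8; -1/4; 0 } so -15/32
step 7: add B to get RBBRRRB; options L={ -1; -1/2; -15/32 } R={ -7/16; -3/8; -1/4; 0 } so -29/64
step 8: add B to get RBBRRRBB; options L={ -1; -1/2; -15/32; -29/64 } R={ -7/16; -3/8; -1/4; 0 } so -57/128
step 9: add B to get RBBRRRBBB; options L={ -1; -1/2; -15/32; -29/64; -57/128 } R={ -7/16; -3/8; -1/4; 0 } so -113/256
step 10: add B to get RBBRRRBBBB; options L={ -1; -1/2; -15/32; -29/64; -57/128; -113/256 } R={ -7/16; -3/8; -1/4; 0 } so -225/512
step 11: add R to get RBBRRRBBBBR; options L={ -1; -1/2; -15/32; -29/64; -57/128; -113/256 } R={ -225/512; -7/16; -3/8; -1/4; 0 } so -451/1024
step 12: add R to get RBBRRRBBBBRR; options L={ -1; -1/2; -15/32; -29/64; -57/128; -113/256 } R={ -451/1024; -225/512; -7/16; -3/8; -1/4; 0 } so -903/2048
step 13: add B to get RBBRRRBBBBRRB; options L={ -1; -1/2; -15/32; -29/64; -57/128; -113/256; -903/2048 } R={ -451/1024; -225/512; -7/16; -3/8; -1/4; 0 } so -1805/4096

-1805/4096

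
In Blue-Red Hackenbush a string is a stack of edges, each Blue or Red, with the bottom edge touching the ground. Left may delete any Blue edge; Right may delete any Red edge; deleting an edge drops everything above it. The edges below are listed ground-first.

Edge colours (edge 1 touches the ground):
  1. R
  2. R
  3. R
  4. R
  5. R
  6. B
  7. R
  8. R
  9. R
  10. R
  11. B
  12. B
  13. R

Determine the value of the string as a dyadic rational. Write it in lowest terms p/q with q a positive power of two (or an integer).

1 of 13 · R · max L −∞ · min R 0 gives -1
2 of 13 · RR · max L −∞ · min R -1 gives -2
3 of 13 · RRR · max L −∞ · min R -2 gives -3
4 of 13 · RRRR · max L −∞ · min R -3 gives -4
5 of 13 · RRRRR · max L −∞ · min R -4 gives -5
6 of 13 · RRRRRB · max L -5 · min R -4 gives -9/2
7 of 13 · RRRRRBR · max L -5 · min R -9/2 gives -19/4
8 of 13 · RRRRRBRR · max L -5 · min R -19/4 gives -39/8
9 of 13 · RRRRRBRRR · max L -5 · min R -39/8 gives -79/16
10 of 13 · RRRRRBRRRR · max L -5 · min R -79/16 gives -159/32
11 of 13 · RRRRRBRRRRB · max L -159/32 · min R -79/16 gives -317/64
12 of 13 · RRRRRBRRRRBB · max L -317/64 · min R -79/16 gives -633/128
13 of 13 · RRRRRBRRRRBBR · max L -317/64 · min R -633/128 gives -1267/256

-1267/256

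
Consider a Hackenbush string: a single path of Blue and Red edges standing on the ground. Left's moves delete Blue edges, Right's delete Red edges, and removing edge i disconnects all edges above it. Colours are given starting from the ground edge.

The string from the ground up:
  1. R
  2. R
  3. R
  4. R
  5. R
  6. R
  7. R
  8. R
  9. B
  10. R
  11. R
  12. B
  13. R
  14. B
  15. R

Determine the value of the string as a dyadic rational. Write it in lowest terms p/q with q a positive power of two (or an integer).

-1003/128

G_1 [R]  L=[—]  R=[0]  => -1
G_2 [RR]  L=[—]  R=[-1, 0]  => -2
G_3 [RRR]  L=[—]  R=[-2, -1, 0]  => -3
G_4 [RRRR]  L=[—]  R=[-3, -2, -1, 0]  => -4
G_5 [RRRRR]  L=[—]  R=[-4, -3, -2, -1, 0]  => -5
G_6 [RRRRRR]  L=[—]  R=[-5, -4, -3, -2, -1, 0]  => -6
G_7 [RRRRRRR]  L=[—]  R=[-6, -5, -4, -3, -2, -1, 0]  => -7
G_8 [RRRRRRRR]  L=[—]  R=[-7, -6, -5, -4, -3, -2, -1, 0]  => -8
G_9 [RRRRRRRRB]  L=[-8]  R=[-7, -6, -5, -4, -3, -2, -1, 0]  => -15/2
G_10 [RRRRRRRRBR]  L=[-8]  R=[-15/2, -7, -6, -5, -4, -3, -2, -1, 0]  => -31/4
G_11 [RRRRRRRRBRR]  L=[-8]  R=[-31/4, -15/2, -7, -6, -5, -4, -3, -2, -1, 0]  => -63/8
G_12 [RRRRRRRRBRRB]  L=[-8, -63/8]  R=[-31/4, -15/2, -7, -6, -5, -4, -3, -2, -1, 0]  => -125/16
G_13 [RRRRRRRRBRRBR]  L=[-8, -63/8]  R=[-125/16, -31/4, -15/2, -7, -6, -5, -4, -3, -2, -1, 0]  => -251/32
G_14 [RRRRRRRRBRRBRB]  L=[-8, -63/8, -251/32]  R=[-125/16, -31/4, -15/2, -7, -6, -5, -4, -3, -2, -1, 0]  => -501/64
G_15 [RRRRRRRRBRRBRBR]  L=[-8, -63/8, -251/32]  R=[-501/64, -125/16, -31/4, -15/2, -7, -6, -5, -4, -3, -2, -1, 0]  => -1003/128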